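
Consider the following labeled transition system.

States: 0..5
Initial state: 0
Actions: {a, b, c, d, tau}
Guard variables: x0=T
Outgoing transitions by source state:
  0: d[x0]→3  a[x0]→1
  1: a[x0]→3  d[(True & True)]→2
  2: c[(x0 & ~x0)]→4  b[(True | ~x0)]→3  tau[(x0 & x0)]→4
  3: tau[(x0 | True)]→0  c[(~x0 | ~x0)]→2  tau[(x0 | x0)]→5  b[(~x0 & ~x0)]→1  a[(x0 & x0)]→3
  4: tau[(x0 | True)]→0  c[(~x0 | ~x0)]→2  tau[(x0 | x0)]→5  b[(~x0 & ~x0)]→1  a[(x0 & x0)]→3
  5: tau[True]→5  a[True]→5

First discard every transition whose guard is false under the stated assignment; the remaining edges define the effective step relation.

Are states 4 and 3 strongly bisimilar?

Bisimulation quotient by refinement:
  round 0: {{0,1,2,3,4,5}}
  round 1: {{0,1},{2},{3,4,5}}
  round 2: {{0},{1},{2},{3,4},{5}}
Fixed point at round 3; 5 class(es).
[4]={3,4}  [3]={3,4}

Answer: BISIMILAR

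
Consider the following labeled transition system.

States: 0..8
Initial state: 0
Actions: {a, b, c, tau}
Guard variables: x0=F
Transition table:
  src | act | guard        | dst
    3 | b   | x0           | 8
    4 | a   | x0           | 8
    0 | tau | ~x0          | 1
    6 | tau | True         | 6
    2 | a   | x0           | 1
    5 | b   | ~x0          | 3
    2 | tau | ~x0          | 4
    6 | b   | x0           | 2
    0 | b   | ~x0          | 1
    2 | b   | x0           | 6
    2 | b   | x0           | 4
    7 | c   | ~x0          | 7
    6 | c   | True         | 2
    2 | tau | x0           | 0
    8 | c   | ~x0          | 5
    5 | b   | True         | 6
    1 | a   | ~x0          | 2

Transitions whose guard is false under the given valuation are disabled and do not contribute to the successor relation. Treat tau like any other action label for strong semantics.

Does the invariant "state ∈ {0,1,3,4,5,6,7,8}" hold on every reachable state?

Answer: INVARIANT VIOLATED at state 2

Trace:
Allowed set {0,1,3,4,5,6,7,8}
R = {0,1,2,4}
  0: ok
  1: ok
  2: ✗ unsafe
  4: ok
counterexample path to 2: tau·a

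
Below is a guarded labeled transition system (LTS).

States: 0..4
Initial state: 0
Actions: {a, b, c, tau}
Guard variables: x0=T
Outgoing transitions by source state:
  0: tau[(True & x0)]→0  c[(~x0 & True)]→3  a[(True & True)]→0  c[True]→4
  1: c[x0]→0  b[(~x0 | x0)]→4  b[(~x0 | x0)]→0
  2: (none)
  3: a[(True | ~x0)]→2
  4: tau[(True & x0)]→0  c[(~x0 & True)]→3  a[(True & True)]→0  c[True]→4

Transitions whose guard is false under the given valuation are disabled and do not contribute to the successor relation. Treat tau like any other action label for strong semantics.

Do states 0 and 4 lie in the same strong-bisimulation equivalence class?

Compute ~ classes (split until stable):
  P[0] = {{0,1,2,3,4}}
  P[1] = {{0,4},{1},{2},{3}}
stable after 2 split(s): 4 block(s)
[0]={0,4}  [4]={0,4}

Answer: BISIMILAR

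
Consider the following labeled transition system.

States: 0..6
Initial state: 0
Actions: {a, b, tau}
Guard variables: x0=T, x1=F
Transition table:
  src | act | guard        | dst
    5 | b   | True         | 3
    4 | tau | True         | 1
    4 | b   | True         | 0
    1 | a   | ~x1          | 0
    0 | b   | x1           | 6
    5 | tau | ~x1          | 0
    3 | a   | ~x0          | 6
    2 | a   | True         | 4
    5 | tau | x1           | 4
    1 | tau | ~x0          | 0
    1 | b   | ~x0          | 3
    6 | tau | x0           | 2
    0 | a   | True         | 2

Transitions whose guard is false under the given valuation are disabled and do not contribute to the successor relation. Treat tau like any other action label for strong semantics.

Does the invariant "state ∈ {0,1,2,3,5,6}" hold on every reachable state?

Inv-set: {0,1,2,3,5,6}
R = {0,1,2,4}
  0: ok
  1: ok
  2: ok
  4: VIOLATES
reach 4 via a·a — violates

Answer: INVARIANT VIOLATED at state 4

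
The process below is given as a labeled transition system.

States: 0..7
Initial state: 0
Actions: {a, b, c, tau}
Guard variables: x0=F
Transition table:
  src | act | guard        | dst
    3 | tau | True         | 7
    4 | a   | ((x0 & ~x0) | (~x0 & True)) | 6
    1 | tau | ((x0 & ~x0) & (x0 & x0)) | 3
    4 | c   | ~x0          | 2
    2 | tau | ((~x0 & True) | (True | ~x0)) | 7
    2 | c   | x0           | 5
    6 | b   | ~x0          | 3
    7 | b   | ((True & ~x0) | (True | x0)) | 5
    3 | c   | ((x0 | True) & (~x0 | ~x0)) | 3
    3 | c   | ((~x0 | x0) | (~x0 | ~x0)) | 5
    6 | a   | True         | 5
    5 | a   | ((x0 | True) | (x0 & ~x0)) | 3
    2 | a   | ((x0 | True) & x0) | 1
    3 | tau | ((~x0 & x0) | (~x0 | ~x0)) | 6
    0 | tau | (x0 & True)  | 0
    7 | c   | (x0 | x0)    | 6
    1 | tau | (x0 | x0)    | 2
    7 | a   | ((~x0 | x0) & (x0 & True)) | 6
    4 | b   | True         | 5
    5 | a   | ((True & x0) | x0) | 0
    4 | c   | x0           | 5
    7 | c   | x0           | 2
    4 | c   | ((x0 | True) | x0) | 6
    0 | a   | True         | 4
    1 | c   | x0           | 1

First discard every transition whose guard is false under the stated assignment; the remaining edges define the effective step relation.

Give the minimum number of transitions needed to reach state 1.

BFS to 1:
  depth 0: {0}
  depth 1: {4}
  depth 2: {2,5,6}
  depth 3: {3,7}
1 never appears.

Answer: UNREACHABLE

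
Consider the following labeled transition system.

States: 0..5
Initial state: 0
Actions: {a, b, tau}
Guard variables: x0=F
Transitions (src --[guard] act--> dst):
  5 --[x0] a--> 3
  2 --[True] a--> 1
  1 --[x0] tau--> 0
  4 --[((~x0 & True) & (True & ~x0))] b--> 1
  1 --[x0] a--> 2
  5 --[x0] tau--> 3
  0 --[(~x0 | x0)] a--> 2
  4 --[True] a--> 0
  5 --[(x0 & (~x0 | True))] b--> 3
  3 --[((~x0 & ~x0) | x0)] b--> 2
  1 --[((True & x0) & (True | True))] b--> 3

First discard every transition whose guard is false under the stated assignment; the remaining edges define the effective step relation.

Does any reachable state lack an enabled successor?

Reachable = {0,1,2}
  0: a→2  [1 exit(s)]
  1: ∅  [STUCK]
  2: a→1  [1 exit(s)]
trace reaching 1: a·a

Answer: DEADLOCK at state 1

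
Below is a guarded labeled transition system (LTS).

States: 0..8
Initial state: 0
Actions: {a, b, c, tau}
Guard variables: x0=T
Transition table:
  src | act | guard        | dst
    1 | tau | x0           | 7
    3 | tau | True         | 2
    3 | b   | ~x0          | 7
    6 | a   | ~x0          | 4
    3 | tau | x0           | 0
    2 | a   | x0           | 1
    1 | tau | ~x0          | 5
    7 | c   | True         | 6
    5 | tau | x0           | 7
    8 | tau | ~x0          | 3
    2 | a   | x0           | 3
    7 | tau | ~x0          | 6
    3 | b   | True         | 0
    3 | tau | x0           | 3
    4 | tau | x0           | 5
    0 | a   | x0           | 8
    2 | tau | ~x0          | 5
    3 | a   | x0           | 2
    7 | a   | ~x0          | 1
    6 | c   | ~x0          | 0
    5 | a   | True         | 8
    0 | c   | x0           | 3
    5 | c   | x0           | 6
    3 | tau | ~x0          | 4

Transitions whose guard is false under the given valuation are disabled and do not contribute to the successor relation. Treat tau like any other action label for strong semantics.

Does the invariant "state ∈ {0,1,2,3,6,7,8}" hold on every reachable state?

Answer: INVARIANT HOLDS

Trace:
Safe = {0,1,2,3,6,7,8}
R = {0,1,2,3,6,7,8}
  0: ✓
  1: ✓
  2: ✓
  3: ✓
  6: ✓
  7: ✓
  8: ✓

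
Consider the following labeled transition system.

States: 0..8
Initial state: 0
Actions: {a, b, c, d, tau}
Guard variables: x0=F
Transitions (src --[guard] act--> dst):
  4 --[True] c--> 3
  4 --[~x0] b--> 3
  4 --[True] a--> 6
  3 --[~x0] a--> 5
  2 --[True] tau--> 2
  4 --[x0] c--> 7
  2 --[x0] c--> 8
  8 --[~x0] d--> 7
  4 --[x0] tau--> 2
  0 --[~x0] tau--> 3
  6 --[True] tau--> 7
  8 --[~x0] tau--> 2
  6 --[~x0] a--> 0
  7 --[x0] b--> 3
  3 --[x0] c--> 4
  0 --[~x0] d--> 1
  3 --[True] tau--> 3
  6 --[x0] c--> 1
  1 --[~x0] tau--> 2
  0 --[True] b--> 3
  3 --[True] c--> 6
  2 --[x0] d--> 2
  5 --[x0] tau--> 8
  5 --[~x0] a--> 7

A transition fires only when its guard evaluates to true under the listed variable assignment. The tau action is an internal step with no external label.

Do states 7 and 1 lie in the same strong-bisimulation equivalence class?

Compute ~ classes (split until stable):
  P[0] = {{0,1,2,3,4,5,6,7,8}}
  P[1] = {{0},{1,2},{3},{4},{5},{6},{7},{8}}
8 equivalence class(es) (converged in 2)
[7]={7}  [1]={1,2}

Answer: NOT BISIMILAR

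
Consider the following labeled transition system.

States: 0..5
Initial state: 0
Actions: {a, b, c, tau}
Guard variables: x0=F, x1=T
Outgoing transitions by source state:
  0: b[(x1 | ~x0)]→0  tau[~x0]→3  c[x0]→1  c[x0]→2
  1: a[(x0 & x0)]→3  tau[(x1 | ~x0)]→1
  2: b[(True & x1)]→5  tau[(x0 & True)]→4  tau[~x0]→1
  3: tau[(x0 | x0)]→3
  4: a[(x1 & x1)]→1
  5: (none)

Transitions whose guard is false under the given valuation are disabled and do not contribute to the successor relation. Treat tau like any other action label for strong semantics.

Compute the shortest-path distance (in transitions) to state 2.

Breadth-first toward 2:
  L0 = {0}
  L1 = {3}
2 never appears.

Answer: UNREACHABLE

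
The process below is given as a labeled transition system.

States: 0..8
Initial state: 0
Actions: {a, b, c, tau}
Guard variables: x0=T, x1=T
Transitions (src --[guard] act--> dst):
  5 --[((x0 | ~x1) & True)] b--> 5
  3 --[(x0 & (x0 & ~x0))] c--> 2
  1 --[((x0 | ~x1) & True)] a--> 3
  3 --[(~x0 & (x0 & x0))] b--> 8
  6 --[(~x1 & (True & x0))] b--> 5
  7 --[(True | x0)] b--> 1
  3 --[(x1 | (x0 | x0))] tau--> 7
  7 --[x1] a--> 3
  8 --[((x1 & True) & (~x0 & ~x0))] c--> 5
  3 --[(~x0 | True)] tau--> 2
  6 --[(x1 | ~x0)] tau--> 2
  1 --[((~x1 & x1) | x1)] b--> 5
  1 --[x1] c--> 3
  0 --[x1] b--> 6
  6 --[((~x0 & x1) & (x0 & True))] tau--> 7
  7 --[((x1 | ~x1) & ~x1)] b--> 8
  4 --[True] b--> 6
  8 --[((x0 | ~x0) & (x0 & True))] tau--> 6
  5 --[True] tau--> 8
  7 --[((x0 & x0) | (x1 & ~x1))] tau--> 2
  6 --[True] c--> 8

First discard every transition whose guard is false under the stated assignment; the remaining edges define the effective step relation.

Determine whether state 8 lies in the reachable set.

After dropping false guards: 15 live edges.
Layer 0: {0}
Layer 1: {6}  now seen {0,6}
Layer 2: {2,8}  now seen {0,2,6,8}
R = {0,2,6,8}
trace reaching 8: b·c

Answer: REACHABLE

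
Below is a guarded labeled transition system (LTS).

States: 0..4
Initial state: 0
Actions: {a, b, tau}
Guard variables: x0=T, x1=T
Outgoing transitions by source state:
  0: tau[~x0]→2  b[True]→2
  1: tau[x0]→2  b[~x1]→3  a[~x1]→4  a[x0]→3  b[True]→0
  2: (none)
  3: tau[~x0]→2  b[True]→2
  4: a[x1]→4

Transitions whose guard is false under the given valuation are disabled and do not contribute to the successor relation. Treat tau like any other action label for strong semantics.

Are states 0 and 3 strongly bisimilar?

Refine partition for ~:
  π0 = {{0,1,2,3,4}}
  π1 = {{0,3},{1},{2},{4}}
4 equivalence class(es) (converged in 2)
[0]={0,3}  [3]={0,3}

Answer: BISIMILAR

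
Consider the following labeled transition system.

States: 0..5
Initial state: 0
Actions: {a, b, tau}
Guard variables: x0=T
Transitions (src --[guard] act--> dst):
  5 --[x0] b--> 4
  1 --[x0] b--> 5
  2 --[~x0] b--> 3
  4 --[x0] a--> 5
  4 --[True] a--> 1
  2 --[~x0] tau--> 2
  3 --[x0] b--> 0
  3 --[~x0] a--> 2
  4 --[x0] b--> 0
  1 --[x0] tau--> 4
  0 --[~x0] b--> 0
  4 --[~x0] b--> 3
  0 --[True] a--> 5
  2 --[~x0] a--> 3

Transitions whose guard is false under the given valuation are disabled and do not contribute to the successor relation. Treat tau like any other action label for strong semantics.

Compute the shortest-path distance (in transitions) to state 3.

Breadth-first toward 3:
  L0 = {0}
  L1 = {5}
  L2 = {4}
  L3 = {1}
3 never appears.

Answer: UNREACHABLE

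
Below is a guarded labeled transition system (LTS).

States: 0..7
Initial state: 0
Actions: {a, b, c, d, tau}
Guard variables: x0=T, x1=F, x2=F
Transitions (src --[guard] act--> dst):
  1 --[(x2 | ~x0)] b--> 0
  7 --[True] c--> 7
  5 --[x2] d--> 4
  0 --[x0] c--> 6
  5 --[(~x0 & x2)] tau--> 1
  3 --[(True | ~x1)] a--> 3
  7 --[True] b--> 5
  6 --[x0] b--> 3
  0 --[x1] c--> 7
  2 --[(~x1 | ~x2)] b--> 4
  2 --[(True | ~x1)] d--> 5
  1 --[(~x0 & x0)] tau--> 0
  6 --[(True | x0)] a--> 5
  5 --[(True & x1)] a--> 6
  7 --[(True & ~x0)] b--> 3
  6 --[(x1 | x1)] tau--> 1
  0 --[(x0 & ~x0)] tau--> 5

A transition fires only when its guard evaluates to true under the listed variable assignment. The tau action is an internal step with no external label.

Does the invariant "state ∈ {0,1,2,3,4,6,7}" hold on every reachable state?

Answer: INVARIANT VIOLATED at state 5

Working:
Safe = {0,1,2,3,4,6,7}
Reachable = {0,3,5,6}
  0: ok
  3: ok
  5: outside
  6: ok
counterexample path to 5: c·a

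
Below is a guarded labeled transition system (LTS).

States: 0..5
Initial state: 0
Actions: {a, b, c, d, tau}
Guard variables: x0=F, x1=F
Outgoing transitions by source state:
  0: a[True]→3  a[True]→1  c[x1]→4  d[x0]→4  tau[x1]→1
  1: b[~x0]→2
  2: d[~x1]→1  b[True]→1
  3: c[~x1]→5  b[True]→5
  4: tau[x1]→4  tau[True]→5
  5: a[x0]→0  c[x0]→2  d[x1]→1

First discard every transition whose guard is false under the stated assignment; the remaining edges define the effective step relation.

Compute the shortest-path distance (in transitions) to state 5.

Answer: 2

Analysis:
BFS to 5:
  depth 0: {0}
  depth 1: {1,3}
  depth 2: {2,5}
5 enters at depth 2; path a·b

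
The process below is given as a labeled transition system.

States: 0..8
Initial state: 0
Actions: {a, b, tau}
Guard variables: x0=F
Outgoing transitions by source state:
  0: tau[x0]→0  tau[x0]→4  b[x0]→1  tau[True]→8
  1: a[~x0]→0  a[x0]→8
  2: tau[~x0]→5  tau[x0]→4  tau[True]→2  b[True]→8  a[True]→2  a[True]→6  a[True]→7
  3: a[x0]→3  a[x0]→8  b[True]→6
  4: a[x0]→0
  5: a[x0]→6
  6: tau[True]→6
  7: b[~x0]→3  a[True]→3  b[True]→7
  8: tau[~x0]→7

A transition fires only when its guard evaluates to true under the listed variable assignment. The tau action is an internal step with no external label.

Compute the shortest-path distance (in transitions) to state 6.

Answer: 4

Working:
BFS to 6:
  Layer 0: {0}
  Layer 1: {8}
  Layer 2: {7}
  Layer 3: {3}
  Layer 4: {6}
6 enters at depth 4; path tau·tau·a·b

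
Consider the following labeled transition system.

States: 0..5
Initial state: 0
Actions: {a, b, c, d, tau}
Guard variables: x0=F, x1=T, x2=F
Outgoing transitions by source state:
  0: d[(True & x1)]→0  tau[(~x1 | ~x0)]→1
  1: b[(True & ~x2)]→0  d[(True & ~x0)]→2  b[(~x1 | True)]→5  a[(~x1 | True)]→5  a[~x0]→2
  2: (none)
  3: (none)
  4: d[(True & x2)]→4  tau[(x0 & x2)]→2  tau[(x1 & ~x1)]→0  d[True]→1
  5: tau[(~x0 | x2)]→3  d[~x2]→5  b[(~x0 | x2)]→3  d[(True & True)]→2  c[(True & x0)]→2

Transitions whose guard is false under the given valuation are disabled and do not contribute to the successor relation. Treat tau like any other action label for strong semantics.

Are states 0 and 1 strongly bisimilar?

Bisimulation quotient by refinement:
  P[0] = {{0,1,2,3,4,5}}
  P[1] = {{0},{1},{2,3},{4},{5}}
stable after 2 split(s): 5 block(s)
0∈{0}, 1∈{1}

Answer: NOT BISIMILAR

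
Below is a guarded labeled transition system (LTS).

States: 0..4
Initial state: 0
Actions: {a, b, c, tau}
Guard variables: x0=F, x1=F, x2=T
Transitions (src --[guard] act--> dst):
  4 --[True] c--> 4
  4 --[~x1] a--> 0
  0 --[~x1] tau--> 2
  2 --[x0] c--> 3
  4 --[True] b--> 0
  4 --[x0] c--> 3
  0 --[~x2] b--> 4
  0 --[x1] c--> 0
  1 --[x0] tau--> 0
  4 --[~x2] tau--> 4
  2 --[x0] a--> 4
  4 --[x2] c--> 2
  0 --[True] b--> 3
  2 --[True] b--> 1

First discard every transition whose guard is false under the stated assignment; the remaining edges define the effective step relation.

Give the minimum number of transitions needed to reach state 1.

Answer: 2

Trace:
BFS to 1:
  depth 0: {0}
  depth 1: {2,3}
  depth 2: {1}
first hit 1 at d=2 via tau·b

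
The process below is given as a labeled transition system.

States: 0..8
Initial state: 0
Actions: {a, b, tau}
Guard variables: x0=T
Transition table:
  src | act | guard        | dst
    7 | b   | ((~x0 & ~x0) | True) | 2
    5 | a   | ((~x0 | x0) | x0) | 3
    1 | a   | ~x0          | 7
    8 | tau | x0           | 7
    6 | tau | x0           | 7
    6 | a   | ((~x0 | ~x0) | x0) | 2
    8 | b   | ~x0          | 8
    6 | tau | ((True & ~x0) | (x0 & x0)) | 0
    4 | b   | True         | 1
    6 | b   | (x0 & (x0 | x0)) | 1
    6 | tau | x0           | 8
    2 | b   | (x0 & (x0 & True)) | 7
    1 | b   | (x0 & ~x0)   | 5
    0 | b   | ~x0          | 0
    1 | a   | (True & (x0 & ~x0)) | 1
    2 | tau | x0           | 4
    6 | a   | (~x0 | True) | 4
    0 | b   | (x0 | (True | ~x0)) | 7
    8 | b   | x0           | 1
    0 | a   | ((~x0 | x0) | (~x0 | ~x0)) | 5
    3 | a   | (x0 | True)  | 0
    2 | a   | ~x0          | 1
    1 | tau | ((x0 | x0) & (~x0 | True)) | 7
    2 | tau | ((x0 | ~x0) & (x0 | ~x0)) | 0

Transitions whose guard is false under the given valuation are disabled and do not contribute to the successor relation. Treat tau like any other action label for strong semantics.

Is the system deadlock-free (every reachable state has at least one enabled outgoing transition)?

Reachable = {0,1,2,3,4,5,7}
  0: a→5  b→7  [2 out]
  1: tau→7  [1 out]
  2: b→7  tau→0  tau→4  [3 out]
  3: a→0  [1 out]
  4: b→1  [1 out]
  5: a→3  [1 out]
  7: b→2  [1 out]

Answer: DEADLOCK-FREE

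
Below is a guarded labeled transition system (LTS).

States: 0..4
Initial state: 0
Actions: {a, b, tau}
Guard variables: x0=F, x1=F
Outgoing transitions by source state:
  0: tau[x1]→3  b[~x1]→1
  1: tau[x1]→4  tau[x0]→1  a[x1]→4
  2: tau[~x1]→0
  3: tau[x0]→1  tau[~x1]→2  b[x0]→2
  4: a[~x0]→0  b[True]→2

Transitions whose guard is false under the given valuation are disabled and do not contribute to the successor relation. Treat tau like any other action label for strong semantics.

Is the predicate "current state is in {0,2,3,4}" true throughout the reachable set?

Allowed set {0,2,3,4}
Reach set: {0,1}
  0: safe
  1: VIOLATES
counterexample path to 1: b

Answer: INVARIANT VIOLATED at state 1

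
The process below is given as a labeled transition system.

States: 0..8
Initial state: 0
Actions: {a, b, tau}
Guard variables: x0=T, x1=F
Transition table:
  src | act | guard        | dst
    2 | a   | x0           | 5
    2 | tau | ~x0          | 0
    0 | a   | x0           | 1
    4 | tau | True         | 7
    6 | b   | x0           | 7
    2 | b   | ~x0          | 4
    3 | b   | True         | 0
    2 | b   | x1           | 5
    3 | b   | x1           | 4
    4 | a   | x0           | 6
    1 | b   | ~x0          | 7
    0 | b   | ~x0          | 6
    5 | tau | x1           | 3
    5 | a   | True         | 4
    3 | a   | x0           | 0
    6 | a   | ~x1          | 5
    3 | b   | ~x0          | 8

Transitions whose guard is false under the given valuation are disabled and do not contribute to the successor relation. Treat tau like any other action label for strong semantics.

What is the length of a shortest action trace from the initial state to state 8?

Breadth-first toward 8:
  L0 = {0}
  L1 = {1}
8 never appears.

Answer: UNREACHABLE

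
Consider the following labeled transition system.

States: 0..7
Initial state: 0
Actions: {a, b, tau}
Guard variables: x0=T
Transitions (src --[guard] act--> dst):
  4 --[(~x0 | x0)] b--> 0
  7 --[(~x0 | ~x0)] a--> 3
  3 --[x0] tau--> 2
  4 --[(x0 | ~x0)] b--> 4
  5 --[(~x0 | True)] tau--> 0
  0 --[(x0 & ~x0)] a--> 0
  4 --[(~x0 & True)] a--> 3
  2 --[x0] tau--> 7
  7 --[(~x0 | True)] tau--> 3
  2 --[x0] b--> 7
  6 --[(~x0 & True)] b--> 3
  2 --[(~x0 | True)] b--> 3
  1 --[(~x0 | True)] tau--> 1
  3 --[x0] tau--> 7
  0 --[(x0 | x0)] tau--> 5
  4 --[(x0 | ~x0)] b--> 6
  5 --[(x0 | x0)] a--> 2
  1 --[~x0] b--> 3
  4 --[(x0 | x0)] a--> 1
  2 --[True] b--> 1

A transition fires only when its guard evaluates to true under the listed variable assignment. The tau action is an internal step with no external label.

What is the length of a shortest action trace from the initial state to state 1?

Layered search for 1:
  Layer 0: {0}
  Layer 1: {5}
  Layer 2: {2}
  Layer 3: {1,3,7}
first hit 1 at d=3 via tau·a·b

Answer: 3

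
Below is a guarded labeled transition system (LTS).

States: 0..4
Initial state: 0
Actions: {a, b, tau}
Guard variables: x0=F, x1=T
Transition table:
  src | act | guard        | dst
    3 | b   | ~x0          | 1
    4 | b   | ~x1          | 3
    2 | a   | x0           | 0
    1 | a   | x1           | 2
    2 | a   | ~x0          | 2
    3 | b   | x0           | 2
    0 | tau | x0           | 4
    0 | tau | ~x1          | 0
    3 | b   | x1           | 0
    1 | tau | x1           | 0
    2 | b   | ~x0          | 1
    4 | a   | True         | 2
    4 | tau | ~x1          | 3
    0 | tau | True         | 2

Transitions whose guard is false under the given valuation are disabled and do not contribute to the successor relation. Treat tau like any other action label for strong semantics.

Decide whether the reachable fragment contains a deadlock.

Reachable = {0,1,2}
  0: tau→2  [deg 1]
  1: a→2  tau→0  [deg 2]
  2: a→2  b→1  [deg 2]

Answer: DEADLOCK-FREE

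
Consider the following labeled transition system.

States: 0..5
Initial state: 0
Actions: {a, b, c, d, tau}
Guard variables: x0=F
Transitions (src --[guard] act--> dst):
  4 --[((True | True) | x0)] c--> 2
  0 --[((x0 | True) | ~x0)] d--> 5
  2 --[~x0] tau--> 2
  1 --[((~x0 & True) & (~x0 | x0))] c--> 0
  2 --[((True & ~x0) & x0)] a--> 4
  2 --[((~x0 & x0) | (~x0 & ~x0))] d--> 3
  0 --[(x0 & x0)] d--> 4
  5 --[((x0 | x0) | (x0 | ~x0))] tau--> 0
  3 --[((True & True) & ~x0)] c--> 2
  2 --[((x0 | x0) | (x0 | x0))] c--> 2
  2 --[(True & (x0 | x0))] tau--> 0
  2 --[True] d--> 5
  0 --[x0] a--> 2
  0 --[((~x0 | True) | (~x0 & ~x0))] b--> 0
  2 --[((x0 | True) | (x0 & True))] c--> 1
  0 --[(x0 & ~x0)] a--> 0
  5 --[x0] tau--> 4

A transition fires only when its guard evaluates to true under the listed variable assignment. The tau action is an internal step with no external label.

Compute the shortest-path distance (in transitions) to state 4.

Answer: UNREACHABLE

Working:
Layered search for 4:
  Layer 0: {0}
  Layer 1: {5}
4 never appears.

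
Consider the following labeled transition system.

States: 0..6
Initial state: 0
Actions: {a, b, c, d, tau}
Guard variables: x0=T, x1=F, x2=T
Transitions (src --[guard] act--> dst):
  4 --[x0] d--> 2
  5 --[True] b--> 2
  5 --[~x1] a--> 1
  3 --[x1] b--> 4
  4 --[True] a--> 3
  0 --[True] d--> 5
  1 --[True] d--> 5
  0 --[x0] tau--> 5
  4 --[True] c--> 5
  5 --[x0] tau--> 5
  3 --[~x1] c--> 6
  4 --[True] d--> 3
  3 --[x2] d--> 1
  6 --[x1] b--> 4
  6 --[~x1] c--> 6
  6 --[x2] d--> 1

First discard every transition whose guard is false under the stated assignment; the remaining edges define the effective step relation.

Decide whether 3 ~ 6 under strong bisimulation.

Bisimulation quotient by refinement:
  P[0] = {{0,1,2,3,4,5,6}}
  P[1] = {{0},{1},{2},{3,6},{4},{5}}
stable after 2 split(s): 6 block(s)
class of 3: {3,6}; class of 6: {3,6}

Answer: BISIMILAR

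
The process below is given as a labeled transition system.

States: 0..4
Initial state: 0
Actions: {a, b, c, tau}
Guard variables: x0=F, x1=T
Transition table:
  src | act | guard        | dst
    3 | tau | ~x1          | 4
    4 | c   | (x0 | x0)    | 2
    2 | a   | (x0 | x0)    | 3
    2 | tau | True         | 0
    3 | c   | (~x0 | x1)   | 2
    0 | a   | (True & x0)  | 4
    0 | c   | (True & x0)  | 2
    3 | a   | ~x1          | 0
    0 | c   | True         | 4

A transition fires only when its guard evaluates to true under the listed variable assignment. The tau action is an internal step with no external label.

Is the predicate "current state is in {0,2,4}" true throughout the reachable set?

Safe = {0,2,4}
Reach set: {0,4}
  0: ok
  4: ok

Answer: INVARIANT HOLDS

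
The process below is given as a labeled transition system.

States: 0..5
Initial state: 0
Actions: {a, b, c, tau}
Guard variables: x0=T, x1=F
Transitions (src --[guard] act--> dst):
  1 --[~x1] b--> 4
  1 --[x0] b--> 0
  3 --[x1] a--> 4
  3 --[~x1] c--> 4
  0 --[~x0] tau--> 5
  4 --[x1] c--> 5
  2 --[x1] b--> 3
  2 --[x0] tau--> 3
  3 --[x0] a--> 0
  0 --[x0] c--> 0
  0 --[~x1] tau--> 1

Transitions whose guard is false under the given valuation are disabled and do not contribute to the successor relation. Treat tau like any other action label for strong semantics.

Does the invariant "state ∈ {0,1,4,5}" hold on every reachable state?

Safe = {0,1,4,5}
Reach set: {0,1,4}
  0: safe
  1: safe
  4: safe

Answer: INVARIANT HOLDS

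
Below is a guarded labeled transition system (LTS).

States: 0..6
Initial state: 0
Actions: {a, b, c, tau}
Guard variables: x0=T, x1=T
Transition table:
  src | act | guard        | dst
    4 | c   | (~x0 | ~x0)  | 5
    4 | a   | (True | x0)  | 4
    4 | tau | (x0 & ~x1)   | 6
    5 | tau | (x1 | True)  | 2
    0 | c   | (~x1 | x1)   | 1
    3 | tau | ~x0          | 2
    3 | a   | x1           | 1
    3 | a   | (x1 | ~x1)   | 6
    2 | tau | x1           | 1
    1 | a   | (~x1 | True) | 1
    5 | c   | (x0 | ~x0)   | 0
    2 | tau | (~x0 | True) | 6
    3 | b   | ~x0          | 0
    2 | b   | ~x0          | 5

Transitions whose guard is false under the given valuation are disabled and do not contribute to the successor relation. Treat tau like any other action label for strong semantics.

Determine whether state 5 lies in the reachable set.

Answer: UNREACHABLE

Analysis:
After dropping false guards: 9 live edges.
L0 = {0}
L1 = {1}  total {0,1}
Reach set: {0,1}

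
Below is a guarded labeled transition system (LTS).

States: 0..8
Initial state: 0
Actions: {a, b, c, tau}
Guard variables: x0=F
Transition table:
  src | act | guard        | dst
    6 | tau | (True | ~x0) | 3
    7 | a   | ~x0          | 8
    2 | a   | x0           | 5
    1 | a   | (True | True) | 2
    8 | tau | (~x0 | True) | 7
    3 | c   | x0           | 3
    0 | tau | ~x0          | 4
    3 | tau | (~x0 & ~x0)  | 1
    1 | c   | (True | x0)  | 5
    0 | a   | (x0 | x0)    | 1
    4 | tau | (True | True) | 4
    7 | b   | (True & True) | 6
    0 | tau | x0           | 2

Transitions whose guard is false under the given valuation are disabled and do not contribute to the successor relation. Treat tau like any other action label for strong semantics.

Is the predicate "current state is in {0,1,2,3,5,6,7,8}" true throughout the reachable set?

Answer: INVARIANT VIOLATED at state 4

Trace:
Inv-set: {0,1,2,3,5,6,7,8}
R = {0,4}
  0: safe
  4: outside
reach 4 via tau — violates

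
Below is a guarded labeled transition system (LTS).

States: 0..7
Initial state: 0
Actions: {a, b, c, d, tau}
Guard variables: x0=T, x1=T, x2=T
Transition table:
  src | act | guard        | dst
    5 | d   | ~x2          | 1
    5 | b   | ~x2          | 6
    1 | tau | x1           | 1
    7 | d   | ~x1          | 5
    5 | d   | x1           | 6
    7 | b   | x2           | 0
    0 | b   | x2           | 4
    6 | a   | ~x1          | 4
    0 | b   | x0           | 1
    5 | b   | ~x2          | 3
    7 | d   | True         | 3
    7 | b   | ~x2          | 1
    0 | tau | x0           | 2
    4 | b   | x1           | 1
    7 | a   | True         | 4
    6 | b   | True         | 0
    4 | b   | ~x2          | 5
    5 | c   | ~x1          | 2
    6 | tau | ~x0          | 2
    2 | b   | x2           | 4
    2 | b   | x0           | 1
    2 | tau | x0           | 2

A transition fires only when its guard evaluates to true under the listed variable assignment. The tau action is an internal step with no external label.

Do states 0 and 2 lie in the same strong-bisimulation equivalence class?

Refine partition for ~:
  π0 = {{0,1,2,3,4,5,6,7}}
  π1 = {{0,2},{1},{3},{4,6},{5},{7}}
  π2 = {{0,2},{1},{3},{4},{5},{6},{7}}
7 equivalence class(es) (converged in 3)
class of 0: {0,2}; class of 2: {0,2}

Answer: BISIMILAR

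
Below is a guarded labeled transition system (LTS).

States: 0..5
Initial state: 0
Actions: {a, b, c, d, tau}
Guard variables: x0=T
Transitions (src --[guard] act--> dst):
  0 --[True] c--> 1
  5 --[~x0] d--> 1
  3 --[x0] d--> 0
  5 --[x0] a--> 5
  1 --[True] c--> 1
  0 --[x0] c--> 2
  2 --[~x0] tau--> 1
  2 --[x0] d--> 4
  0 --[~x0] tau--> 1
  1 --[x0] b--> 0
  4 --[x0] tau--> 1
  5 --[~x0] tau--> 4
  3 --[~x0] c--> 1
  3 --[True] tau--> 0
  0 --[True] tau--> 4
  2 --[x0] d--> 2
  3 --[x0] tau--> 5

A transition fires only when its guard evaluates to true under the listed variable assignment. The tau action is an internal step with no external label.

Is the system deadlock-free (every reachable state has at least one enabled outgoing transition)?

R = {0,1,2,4}
  0: c→1  c→2  tau→4  [3 exit(s)]
  1: b→0  c→1  [2 exit(s)]
  2: d→2  d→4  [2 exit(s)]
  4: tau→1  [1 exit(s)]

Answer: DEADLOCK-FREE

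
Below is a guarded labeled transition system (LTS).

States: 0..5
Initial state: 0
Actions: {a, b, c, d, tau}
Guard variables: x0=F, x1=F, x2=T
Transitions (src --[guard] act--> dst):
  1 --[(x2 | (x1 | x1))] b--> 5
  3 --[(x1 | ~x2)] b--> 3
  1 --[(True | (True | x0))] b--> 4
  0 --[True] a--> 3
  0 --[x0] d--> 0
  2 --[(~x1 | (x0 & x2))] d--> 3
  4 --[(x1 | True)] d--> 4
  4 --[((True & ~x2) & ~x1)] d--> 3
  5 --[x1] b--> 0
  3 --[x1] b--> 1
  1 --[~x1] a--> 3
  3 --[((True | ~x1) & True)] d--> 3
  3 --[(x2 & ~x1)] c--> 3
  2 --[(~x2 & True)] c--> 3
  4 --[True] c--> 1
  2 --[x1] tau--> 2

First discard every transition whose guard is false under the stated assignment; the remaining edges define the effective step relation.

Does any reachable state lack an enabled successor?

R = {0,3}
  0: a→3  [1 exit(s)]
  3: c→3  d→3  [2 exit(s)]

Answer: DEADLOCK-FREE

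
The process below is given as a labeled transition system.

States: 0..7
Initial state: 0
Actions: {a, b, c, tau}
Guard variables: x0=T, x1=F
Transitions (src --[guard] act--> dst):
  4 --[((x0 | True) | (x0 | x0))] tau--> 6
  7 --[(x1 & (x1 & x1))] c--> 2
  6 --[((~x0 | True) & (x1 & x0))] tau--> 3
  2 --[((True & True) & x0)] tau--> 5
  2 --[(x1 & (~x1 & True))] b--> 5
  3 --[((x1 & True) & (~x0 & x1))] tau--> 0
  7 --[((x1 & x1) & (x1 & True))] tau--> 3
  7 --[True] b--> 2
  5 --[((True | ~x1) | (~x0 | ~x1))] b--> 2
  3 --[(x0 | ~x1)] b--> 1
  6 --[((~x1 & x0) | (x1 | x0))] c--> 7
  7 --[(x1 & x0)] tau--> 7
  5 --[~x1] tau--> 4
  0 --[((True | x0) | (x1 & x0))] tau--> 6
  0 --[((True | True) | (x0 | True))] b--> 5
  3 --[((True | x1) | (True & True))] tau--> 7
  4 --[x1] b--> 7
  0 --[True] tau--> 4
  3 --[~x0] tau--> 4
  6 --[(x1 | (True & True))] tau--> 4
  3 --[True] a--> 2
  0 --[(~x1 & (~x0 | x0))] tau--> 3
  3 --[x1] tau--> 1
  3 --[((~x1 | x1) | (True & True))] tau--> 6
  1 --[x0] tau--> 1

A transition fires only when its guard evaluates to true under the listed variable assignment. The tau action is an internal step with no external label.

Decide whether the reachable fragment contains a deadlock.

Answer: DEADLOCK-FREE

Trace:
Reachable = {0,1,2,3,4,5,6,7}
  0: b→5  tau→3  tau→4  tau→6  [deg 4]
  1: tau→1  [deg 1]
  2: tau→5  [deg 1]
  3: a→2  b→1  tau→6  tau→7  [deg 4]
  4: tau→6  [deg 1]
  5: b→2  tau→4  [deg 2]
  6: c→7  tau→4  [deg 2]
  7: b→2  [deg 1]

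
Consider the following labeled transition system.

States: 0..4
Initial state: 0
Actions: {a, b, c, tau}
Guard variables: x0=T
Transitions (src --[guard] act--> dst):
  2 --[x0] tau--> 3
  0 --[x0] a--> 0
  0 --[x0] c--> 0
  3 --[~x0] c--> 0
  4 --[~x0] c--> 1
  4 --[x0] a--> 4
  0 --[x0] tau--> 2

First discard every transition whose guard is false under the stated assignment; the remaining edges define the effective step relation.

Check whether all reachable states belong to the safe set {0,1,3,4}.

Answer: INVARIANT VIOLATED at state 2

Analysis:
Inv-set: {0,1,3,4}
Reachable = {0,2,3}
  0: ✓
  2: VIOLATES
  3: ✓
counterexample path to 2: tau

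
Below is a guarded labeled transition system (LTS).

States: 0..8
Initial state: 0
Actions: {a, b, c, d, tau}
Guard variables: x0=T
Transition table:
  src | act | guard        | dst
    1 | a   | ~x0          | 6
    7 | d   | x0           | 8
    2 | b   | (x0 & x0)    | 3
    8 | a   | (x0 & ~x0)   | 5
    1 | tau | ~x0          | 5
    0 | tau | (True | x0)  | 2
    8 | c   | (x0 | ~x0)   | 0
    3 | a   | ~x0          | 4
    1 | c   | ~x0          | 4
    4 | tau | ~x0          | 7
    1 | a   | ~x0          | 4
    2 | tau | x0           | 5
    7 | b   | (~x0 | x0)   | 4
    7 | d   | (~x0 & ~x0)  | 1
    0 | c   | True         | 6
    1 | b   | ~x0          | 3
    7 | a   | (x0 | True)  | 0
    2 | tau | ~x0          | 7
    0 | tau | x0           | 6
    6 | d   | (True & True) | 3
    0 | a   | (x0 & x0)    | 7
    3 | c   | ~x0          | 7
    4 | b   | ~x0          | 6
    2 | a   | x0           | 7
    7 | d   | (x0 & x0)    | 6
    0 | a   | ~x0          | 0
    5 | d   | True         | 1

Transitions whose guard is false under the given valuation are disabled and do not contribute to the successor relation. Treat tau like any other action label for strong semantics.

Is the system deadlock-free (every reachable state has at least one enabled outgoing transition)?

R = {0,1,2,3,4,5,6,7,8}
  0: a→7  c→6  tau→2  tau→6  [4 out]
  1: ∅  [STUCK]
  2: a→7  b→3  tau→5  [3 out]
  3: ∅  [STUCK]
  4: ∅  [STUCK]
  5: d→1  [1 out]
  6: d→3  [1 out]
  7: a→0  b→4  d→6  d→8  [4 out]
  8: c→0  [1 out]
witness 1: tau·tau·d

Answer: DEADLOCK at state 1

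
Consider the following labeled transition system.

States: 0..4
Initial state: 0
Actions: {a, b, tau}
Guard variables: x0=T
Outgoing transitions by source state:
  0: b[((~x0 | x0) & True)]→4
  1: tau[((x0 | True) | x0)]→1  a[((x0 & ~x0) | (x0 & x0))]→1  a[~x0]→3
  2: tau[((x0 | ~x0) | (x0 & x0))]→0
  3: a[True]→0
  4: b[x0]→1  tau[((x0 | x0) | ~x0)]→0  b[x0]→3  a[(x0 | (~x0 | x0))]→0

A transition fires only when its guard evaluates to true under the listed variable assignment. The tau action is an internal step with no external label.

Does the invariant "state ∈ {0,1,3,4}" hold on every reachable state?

Answer: INVARIANT HOLDS

Working:
Allowed set {0,1,3,4}
R = {0,1,3,4}
  0: safe
  1: safe
  3: safe
  4: safe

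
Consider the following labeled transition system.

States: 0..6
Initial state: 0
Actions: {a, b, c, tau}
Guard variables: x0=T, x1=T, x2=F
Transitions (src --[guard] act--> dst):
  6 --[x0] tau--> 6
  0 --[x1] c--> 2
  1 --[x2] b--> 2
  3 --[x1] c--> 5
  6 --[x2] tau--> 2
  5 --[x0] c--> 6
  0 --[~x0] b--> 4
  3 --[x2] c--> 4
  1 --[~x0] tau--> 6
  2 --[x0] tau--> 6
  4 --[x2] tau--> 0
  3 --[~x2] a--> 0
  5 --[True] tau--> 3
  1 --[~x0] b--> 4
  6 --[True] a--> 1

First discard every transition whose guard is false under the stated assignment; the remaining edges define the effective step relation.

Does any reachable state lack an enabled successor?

Answer: DEADLOCK at state 1

Working:
R = {0,1,2,6}
  0: c→2  [1 out]
  1: ∅  [no exit]
  2: tau→6  [1 out]
  6: a→1  tau→6  [2 out]
trace reaching 1: c·tau·a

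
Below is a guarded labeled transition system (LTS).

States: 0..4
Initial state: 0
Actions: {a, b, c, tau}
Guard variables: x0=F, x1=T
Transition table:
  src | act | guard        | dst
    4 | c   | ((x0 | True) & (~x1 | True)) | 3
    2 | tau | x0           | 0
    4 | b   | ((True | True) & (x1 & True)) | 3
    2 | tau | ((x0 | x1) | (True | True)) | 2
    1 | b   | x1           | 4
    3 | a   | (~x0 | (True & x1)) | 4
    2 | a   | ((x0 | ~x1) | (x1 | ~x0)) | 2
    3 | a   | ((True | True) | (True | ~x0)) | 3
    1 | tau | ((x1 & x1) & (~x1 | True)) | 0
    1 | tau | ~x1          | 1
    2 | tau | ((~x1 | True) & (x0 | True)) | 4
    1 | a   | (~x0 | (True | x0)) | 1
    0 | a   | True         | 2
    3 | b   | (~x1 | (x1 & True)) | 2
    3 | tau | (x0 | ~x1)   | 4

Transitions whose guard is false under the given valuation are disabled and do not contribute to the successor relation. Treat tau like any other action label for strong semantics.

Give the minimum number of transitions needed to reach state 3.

Answer: 3

Working:
Layered search for 3:
  depth 0: {0}
  depth 1: {2}
  depth 2: {4}
  depth 3: {3}
3 enters at depth 3; path a·tau·b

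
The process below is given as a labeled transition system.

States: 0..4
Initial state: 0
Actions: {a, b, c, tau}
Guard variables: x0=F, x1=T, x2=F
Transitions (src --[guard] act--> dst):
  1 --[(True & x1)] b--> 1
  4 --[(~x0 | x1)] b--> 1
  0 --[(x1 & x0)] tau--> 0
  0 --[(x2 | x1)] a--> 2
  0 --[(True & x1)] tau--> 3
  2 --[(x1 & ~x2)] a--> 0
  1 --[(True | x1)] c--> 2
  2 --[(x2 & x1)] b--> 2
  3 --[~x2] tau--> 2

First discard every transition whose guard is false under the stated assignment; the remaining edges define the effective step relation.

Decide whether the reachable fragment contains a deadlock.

Answer: DEADLOCK-FREE

Working:
Reachable = {0,2,3}
  0: a→2  tau→3  [deg 2]
  2: a→0  [deg 1]
  3: tau→2  [deg 1]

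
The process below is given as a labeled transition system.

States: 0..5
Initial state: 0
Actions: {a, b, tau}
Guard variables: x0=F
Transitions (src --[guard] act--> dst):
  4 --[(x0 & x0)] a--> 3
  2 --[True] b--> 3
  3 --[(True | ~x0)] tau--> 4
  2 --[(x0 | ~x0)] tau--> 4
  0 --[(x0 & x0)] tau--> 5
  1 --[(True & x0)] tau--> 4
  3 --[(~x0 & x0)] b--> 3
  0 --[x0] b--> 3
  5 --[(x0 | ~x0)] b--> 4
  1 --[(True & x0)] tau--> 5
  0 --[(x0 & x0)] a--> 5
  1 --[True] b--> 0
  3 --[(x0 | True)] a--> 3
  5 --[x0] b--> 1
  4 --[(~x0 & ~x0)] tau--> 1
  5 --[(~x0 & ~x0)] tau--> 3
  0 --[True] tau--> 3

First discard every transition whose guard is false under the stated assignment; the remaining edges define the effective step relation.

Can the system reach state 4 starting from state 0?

Answer: REACHABLE

Trace:
9 transition(s) survive guard evaluation.
Layer 0: {0}
Layer 1: {3}  total {0,3}
Layer 2: {4}  total {0,3,4}
Layer 3: {1}  total {0,1,3,4}
Reachable = {0,1,3,4}
trace reaching 4: tau·tau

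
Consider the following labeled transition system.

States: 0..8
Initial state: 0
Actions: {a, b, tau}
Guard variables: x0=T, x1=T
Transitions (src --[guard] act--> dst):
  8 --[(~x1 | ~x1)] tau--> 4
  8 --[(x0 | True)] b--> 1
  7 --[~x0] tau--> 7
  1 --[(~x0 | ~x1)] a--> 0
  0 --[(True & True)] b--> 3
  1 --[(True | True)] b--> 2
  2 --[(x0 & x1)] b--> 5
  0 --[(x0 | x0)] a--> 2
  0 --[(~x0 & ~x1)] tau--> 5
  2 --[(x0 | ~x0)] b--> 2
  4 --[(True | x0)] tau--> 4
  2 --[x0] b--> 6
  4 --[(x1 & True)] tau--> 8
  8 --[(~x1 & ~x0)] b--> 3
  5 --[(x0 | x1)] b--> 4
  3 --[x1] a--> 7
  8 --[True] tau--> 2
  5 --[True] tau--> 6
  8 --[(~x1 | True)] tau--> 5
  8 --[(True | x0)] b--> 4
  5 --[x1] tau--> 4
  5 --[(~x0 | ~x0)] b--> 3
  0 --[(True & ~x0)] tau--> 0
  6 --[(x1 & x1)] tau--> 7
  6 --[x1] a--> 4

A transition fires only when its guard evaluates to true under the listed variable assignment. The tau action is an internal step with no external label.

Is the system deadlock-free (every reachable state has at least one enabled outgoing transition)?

Reach set: {0,1,2,3,4,5,6,7,8}
  0: a→2  b→3  [deg 2]
  1: b→2  [deg 1]
  2: b→2  b→5  b→6  [deg 3]
  3: a→7  [deg 1]
  4: tau→4  tau→8  [deg 2]
  5: b→4  tau→4  tau→6  [deg 3]
  6: a→4  tau→7  [deg 2]
  7: ∅  [STUCK]
  8: b→1  b→4  tau→2  tau→5  [deg 4]
witness 7: b·a

Answer: DEADLOCK at state 7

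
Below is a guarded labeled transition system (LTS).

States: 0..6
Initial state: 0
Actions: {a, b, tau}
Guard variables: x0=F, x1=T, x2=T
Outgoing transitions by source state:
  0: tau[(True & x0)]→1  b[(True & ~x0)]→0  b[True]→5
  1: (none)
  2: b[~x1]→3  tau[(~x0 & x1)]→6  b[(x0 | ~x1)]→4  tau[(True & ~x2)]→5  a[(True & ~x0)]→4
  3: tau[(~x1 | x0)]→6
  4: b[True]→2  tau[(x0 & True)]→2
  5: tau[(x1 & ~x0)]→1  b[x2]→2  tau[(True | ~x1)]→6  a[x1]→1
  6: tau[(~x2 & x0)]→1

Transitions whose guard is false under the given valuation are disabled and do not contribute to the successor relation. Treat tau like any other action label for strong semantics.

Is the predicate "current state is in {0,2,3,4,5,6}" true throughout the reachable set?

Safe = {0,2,3,4,5,6}
R = {0,1,2,4,5,6}
  0: safe
  1: ✗ unsafe
  2: safe
  4: safe
  5: safe
  6: safe
witness against invariant: b·tau → 1

Answer: INVARIANT VIOLATED at state 1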